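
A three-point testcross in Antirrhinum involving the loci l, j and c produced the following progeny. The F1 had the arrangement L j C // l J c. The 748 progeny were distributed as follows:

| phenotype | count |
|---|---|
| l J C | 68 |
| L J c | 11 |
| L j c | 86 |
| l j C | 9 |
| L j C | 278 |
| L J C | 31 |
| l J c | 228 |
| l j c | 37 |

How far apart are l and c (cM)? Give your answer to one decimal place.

23.3 cM

The two rarest classes, l j C and L J c, are the double crossovers. Comparing them with the parentals, only the l allele has switched, so l is the middle locus and the order is j – l – c.
Crossovers in the l–c interval produce the single-crossover classes L j c and l J C (86 + 68 = 154) plus the double crossovers (20).
RF(l–c) = (154 + 20) / 748 = 174/748 = 0.2326 → 23.3 cM.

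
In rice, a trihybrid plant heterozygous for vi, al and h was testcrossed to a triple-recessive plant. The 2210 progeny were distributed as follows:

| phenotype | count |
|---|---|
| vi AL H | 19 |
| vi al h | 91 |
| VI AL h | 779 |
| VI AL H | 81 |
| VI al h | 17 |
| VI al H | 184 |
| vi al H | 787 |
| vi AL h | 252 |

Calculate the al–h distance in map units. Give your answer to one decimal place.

The two most frequent reciprocal classes, vi al H and VI AL h, are the parental types, so the F1 was vi al H / VI AL h.
The two rarest classes, vi AL H and VI al h, are the double crossovers. Comparing them with the parentals, only the al allele has switched, so al is the middle locus and the order is h – al – vi.
Crossovers in the h–al interval produce the single-crossover classes vi al h and VI AL H (91 + 81 = 172) plus the double crossovers (36).
RF(h–al) = (172 + 36) / 2210 = 208/2210 = 0.0941 → 9.4 map units.

9.4 map units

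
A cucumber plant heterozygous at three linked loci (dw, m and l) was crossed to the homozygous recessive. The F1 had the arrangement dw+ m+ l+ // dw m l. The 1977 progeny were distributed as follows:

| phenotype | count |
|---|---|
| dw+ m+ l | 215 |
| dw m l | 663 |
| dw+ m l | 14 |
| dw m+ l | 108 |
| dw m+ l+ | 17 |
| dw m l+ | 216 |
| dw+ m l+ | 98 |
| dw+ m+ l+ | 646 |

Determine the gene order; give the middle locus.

The two rarest classes, dw m+ l+ and dw+ m l, are the double crossovers. Comparing them with the parentals, only the dw allele has switched, so dw is the middle locus and the order is l – dw – m.

dw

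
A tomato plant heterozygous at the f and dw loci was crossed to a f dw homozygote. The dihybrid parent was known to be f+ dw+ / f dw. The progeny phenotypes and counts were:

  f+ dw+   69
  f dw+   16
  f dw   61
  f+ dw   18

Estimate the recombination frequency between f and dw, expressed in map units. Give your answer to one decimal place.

The recombinant classes are f+ dw and f dw+: 18 + 16 = 34.
Recombination frequency = 34/164 = 0.2073 ≈ 20.7%, i.e. 20.7 map units.

20.7 map units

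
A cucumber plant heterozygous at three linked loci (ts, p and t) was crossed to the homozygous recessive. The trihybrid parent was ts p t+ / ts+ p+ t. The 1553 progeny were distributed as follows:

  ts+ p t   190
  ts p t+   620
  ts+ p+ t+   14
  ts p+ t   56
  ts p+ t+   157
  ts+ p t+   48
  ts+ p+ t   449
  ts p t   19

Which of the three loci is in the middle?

The two rarest classes, ts p t and ts+ p+ t+, are the double crossovers. Comparing them with the parentals, only the t allele has switched, so t is the middle locus and the order is ts – t – p.

t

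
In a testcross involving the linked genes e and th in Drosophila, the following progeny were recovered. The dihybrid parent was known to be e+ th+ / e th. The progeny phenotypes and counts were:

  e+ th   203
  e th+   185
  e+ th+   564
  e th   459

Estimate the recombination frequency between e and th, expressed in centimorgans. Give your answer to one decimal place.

27.5 centimorgans

The recombinant classes are e+ th and e th+: 203 + 185 = 388.
Recombination frequency = 388/1411 = 0.2750 ≈ 27.5%, i.e. 27.5 centimorgans.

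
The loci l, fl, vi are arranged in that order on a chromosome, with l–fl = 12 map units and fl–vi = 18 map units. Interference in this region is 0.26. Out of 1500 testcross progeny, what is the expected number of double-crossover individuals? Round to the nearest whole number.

24

Map distances give recombination frequencies of 0.120 and 0.180 for the two intervals.
With interference 0.26 (so coincidence = 0.74), expected double-crossover frequency = 0.120 × 0.180 × 0.74 = 0.01598.
Expected number = 0.01598 × 1500 = 23.98 ≈ 24.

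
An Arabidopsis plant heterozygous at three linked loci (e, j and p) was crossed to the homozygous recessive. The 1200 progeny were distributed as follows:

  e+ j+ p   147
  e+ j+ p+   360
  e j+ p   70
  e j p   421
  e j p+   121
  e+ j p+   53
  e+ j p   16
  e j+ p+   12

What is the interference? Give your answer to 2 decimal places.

0.25

The two most frequent reciprocal classes, e+ j+ p+ and e j p, are the parental types, so the F1 was e+ j+ p+ / e j p.
The two rarest classes, e j+ p+ and e+ j p, are the double crossovers. Comparing them with the parentals, only the e allele has switched, so e is the middle locus and the order is p – e – j.
p–e: (268 + 28)/1200 = 0.2467; e–j: (123 + 28)/1200 = 0.1258.
Expected DCO frequency = 0.2467 × 0.1258 ≈ 0.03103; observed = 28/1200 ≈ 0.02333.
Coefficient of coincidence = 0.02333/0.03103 ≈ 0.75; interference = 1 − 0.75 = 0.25.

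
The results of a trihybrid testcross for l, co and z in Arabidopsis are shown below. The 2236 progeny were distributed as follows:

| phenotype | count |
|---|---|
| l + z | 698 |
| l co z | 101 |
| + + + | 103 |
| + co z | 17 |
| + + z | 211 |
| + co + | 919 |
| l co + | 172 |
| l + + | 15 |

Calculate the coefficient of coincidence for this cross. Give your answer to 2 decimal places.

The two most frequent reciprocal classes, + co + and l + z, are the parental types, so the F1 was + co + / l + z.
The two rarest classes, + co z and l + +, are the double crossovers. Comparing them with the parentals, only the z allele has switched, so z is the middle locus and the order is co – z – l.
co–z: (204 + 32)/2236 = 0.1055; z–l: (383 + 32)/2236 = 0.1856.
Expected DCO frequency = 0.1055 × 0.1856 ≈ 0.01958; observed = 32/2236 ≈ 0.01431.
Coefficient of coincidence = 0.01431/0.01958 ≈ 0.73.

0.73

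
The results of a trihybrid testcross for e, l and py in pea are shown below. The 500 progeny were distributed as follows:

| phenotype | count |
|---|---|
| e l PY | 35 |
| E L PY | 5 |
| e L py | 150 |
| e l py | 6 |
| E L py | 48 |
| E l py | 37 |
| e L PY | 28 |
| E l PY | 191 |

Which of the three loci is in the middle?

The two most frequent reciprocal classes, E l PY and e L py, are the parental types, so the F1 was E l PY / e L py.
The two rarest classes, E L PY and e l py, are the double crossovers. Comparing them with the parentals, only the l allele has switched, so l is the middle locus and the order is py – l – e.

l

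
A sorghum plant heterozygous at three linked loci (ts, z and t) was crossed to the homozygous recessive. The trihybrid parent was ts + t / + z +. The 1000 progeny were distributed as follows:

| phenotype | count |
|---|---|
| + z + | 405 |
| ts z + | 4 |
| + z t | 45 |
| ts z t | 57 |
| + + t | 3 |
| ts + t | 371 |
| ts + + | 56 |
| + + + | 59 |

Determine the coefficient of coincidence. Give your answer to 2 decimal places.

The two rarest classes, + + t and ts z +, are the double crossovers. Comparing them with the parentals, only the ts allele has switched, so ts is the middle locus and the order is z – ts – t.
z–ts: (116 + 7)/1000 = 0.1230; ts–t: (101 + 7)/1000 = 0.1080.
Expected DCO frequency = 0.1230 × 0.1080 ≈ 0.01328; observed = 7/1000 ≈ 0.00700.
Coefficient of coincidence = 0.00700/0.01328 ≈ 0.53.

0.53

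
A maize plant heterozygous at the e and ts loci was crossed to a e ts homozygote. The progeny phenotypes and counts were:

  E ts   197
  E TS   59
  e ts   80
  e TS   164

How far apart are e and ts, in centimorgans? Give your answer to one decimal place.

27.8 centimorgans

The two most frequent classes, E ts (197) and e TS (164), are the parental types, so the F1 was E ts / e TS.
The recombinant classes are E TS and e ts: 59 + 80 = 139.
Recombination frequency = 139/500 = 0.2780 ≈ 27.8%, i.e. 27.8 centimorgans.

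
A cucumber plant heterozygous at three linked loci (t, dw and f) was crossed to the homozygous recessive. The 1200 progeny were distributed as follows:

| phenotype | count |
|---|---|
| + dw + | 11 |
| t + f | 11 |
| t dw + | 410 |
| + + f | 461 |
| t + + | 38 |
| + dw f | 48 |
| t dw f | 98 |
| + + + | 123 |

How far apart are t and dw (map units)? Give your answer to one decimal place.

9.0 map units

The two most frequent reciprocal classes, t dw + and + + f, are the parental types, so the F1 was t dw + / + + f.
The two rarest classes, + dw + and t + f, are the double crossovers. Comparing them with the parentals, only the t allele has switched, so t is the middle locus and the order is dw – t – f.
Crossovers in the dw–t interval produce the single-crossover classes t + + and + dw f (38 + 48 = 86) plus the double crossovers (22).
RF(dw–t) = (86 + 22) / 1200 = 108/1200 = 0.0900 → 9.0 map units.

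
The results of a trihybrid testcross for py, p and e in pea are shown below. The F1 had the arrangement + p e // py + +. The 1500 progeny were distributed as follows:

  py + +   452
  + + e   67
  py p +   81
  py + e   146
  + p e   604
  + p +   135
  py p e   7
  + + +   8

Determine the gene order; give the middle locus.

py

The two rarest classes, py p e and + + +, are the double crossovers. Comparing them with the parentals, only the py allele has switched, so py is the middle locus and the order is p – py – e.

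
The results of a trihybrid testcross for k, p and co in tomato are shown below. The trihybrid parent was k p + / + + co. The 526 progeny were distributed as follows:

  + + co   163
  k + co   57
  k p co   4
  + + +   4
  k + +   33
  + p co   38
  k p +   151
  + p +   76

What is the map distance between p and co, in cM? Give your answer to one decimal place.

15.0 cM

The two rarest classes, k p co and + + +, are the double crossovers. Comparing them with the parentals, only the co allele has switched, so co is the middle locus and the order is k – co – p.
Crossovers in the co–p interval produce the single-crossover classes k + + and + p co (33 + 38 = 71) plus the double crossovers (8).
RF(co–p) = (71 + 8) / 526 = 79/526 = 0.1502 → 15.0 cM.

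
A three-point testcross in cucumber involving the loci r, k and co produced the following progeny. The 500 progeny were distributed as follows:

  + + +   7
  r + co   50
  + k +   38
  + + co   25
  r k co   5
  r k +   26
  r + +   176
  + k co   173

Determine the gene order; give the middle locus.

The two most frequent reciprocal classes, + k co and r + +, are the parental types, so the F1 was + k co / r + +.
The two rarest classes, r k co and + + +, are the double crossovers. Comparing them with the parentals, only the r allele has switched, so r is the middle locus and the order is k – r – co.

r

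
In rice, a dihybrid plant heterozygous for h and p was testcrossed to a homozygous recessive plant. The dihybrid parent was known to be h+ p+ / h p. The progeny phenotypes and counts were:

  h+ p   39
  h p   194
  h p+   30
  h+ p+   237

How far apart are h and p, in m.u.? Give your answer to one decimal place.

13.8 m.u.

The recombinant classes are h+ p and h p+: 39 + 30 = 69.
Recombination frequency = 69/500 = 0.1380 ≈ 13.8%, i.e. 13.8 m.u.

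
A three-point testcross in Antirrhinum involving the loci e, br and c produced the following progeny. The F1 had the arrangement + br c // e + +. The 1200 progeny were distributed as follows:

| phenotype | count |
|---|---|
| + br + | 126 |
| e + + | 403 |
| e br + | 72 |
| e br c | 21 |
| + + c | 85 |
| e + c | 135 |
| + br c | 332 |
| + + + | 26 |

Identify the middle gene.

The two rarest classes, e br c and + + +, are the double crossovers. Comparing them with the parentals, only the e allele has switched, so e is the middle locus and the order is c – e – br.

e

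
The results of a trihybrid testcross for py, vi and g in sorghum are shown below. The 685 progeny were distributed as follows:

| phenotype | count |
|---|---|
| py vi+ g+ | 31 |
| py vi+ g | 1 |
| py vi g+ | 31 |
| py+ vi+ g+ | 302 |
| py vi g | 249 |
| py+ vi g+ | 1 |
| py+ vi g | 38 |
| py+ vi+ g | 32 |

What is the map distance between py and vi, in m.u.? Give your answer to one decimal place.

The two most frequent reciprocal classes, py+ vi+ g+ and py vi g, are the parental types, so the F1 was py+ vi+ g+ / py vi g.
The two rarest classes, py+ vi g+ and py vi+ g, are the double crossovers. Comparing them with the parentals, only the vi allele has switched, so vi is the middle locus and the order is py – vi – g.
Crossovers in the py–vi interval produce the single-crossover classes py vi+ g+ and py+ vi g (31 + 38 = 69) plus the double crossovers (2).
RF(py–vi) = (69 + 2) / 685 = 71/685 = 0.1036 → 10.4 m.u.

10.4 m.u.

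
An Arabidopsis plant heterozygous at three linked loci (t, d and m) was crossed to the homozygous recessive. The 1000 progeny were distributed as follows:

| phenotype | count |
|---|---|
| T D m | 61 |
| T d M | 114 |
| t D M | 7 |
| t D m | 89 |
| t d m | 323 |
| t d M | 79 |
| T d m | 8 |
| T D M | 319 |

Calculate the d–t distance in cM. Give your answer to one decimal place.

21.8 cM

The two most frequent reciprocal classes, T D M and t d m, are the parental types, so the F1 was T D M / t d m.
The two rarest classes, t D M and T d m, are the double crossovers. Comparing them with the parentals, only the t allele has switched, so t is the middle locus and the order is m – t – d.
Crossovers in the t–d interval produce the single-crossover classes T d M and t D m (114 + 89 = 203) plus the double crossovers (15).
RF(t–d) = (203 + 15) / 1000 = 218/1000 = 0.2180 → 21.8 cM.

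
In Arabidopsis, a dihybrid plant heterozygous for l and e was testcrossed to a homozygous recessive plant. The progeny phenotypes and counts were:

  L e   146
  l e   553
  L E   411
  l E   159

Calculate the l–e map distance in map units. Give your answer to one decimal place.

The two most frequent classes, L E (411) and l e (553), are the parental types, so the F1 was L E / l e.
The recombinant classes are L e and l E: 146 + 159 = 305.
Recombination frequency = 305/1269 = 0.2403 ≈ 24.0%, i.e. 24.0 map units.

24.0 map units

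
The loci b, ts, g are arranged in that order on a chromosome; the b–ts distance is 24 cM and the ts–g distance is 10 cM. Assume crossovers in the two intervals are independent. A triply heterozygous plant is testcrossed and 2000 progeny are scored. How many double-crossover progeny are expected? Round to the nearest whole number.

48

Map distances give recombination frequencies of 0.240 and 0.100 for the two intervals.
With no interference, expected double-crossover frequency = 0.240 × 0.100 = 0.02400.
Expected number = 0.02400 × 2000 = 48.00 ≈ 48.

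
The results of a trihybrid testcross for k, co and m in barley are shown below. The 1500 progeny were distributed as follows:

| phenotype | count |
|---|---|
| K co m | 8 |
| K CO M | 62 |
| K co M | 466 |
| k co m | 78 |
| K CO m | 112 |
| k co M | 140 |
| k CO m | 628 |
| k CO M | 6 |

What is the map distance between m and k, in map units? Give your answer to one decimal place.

The two most frequent reciprocal classes, K co M and k CO m, are the parental types, so the F1 was K co M / k CO m.
The two rarest classes, K co m and k CO M, are the double crossovers. Comparing them with the parentals, only the m allele has switched, so m is the middle locus and the order is co – m – k.
Crossovers in the m–k interval produce the single-crossover classes k co M and K CO m (140 + 112 = 252) plus the double crossovers (14).
RF(m–k) = (252 + 14) / 1500 = 266/1500 = 0.1773 → 17.7 map units.

17.7 map units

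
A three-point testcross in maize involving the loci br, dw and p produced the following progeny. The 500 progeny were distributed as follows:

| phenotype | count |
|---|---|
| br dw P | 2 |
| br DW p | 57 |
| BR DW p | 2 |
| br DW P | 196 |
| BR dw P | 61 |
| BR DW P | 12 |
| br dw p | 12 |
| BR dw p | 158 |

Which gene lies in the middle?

dw

The two most frequent reciprocal classes, BR dw p and br DW P, are the parental types, so the F1 was BR dw p / br DW P.
The two rarest classes, BR DW p and br dw P, are the double crossovers. Comparing them with the parentals, only the dw allele has switched, so dw is the middle locus and the order is br – dw – p.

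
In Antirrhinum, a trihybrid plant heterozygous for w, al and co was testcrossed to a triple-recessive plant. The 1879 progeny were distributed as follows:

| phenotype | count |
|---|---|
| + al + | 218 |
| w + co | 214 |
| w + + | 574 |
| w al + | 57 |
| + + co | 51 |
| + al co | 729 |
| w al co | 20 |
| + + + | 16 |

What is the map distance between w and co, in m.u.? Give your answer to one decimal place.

The two most frequent reciprocal classes, w + + and + al co, are the parental types, so the F1 was w + + / + al co.
The two rarest classes, + + + and w al co, are the double crossovers. Comparing them with the parentals, only the w allele has switched, so w is the middle locus and the order is al – w – co.
Crossovers in the w–co interval produce the single-crossover classes w + co and + al + (214 + 218 = 432) plus the double crossovers (36).
RF(w–co) = (432 + 36) / 1879 = 468/1879 = 0.2491 → 24.9 m.u.

24.9 m.u.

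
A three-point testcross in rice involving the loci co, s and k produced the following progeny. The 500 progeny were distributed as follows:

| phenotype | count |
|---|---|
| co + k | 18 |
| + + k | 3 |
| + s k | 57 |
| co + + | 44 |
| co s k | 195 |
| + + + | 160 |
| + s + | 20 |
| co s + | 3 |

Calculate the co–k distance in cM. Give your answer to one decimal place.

21.4 cM

The two most frequent reciprocal classes, co s k and + + +, are the parental types, so the F1 was co s k / + + +.
The two rarest classes, co s + and + + k, are the double crossovers. Comparing them with the parentals, only the k allele has switched, so k is the middle locus and the order is s – k – co.
Crossovers in the k–co interval produce the single-crossover classes + s k and co + + (57 + 44 = 101) plus the double crossovers (6).
RF(k–co) = (101 + 6) / 500 = 107/500 = 0.2140 → 21.4 cM.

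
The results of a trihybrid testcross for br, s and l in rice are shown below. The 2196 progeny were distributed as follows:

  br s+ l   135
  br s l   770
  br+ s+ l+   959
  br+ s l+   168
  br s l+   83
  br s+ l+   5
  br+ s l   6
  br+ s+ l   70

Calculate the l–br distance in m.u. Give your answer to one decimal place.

The two most frequent reciprocal classes, br+ s+ l+ and br s l, are the parental types, so the F1 was br+ s+ l+ / br s l.
The two rarest classes, br s+ l+ and br+ s l, are the double crossovers. Comparing them with the parentals, only the br allele has switched, so br is the middle locus and the order is l – br – s.
Crossovers in the l–br interval produce the single-crossover classes br+ s+ l and br s l+ (70 + 83 = 153) plus the double crossovers (11).
RF(l–br) = (153 + 11) / 2196 = 164/2196 = 0.0747 → 7.5 m.u.

7.5 m.u.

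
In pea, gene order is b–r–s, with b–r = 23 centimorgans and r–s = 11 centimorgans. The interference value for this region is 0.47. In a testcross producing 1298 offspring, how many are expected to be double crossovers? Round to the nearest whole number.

17

Map distances give recombination frequencies of 0.230 and 0.110 for the two intervals.
With interference 0.47 (so coincidence = 0.53), expected double-crossover frequency = 0.230 × 0.110 × 0.53 = 0.01341.
Expected number = 0.01341 × 1298 = 17.40 ≈ 17.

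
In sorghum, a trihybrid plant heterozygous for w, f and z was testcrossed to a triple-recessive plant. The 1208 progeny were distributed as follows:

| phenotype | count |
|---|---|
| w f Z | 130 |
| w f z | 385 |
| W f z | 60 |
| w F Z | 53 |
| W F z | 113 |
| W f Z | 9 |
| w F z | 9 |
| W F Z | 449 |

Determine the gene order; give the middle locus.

The two most frequent reciprocal classes, w f z and W F Z, are the parental types, so the F1 was w f z / W F Z.
The two rarest classes, w F z and W f Z, are the double crossovers. Comparing them with the parentals, only the f allele has switched, so f is the middle locus and the order is z – f – w.

f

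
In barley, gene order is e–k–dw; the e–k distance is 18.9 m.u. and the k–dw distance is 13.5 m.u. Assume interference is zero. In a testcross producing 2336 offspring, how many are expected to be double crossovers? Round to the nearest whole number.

60

Map distances give recombination frequencies of 0.189 and 0.135 for the two intervals.
With no interference, expected double-crossover frequency = 0.189 × 0.135 = 0.02551.
Expected number = 0.02551 × 2336 = 59.60 ≈ 60.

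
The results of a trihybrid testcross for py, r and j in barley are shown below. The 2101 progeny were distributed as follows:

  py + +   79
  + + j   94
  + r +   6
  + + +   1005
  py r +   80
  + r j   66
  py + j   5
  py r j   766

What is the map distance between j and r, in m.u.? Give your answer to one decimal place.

The two most frequent reciprocal classes, py r j and + + +, are the parental types, so the F1 was py r j / + + +.
The two rarest classes, py + j and + r +, are the double crossovers. Comparing them with the parentals, only the r allele has switched, so r is the middle locus and the order is py – r – j.
Crossovers in the r–j interval produce the single-crossover classes py r + and + + j (80 + 94 = 174) plus the double crossovers (11).
RF(r–j) = (174 + 11) / 2101 = 185/2101 = 0.0881 → 8.8 m.u.

8.8 m.u.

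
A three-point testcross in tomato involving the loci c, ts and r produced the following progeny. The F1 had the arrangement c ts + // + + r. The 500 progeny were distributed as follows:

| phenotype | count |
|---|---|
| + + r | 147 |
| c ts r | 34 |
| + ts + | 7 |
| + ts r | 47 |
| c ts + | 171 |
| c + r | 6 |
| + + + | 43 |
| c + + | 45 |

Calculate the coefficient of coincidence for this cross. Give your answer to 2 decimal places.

0.69

The two rarest classes, + ts + and c + r, are the double crossovers. Comparing them with the parentals, only the c allele has switched, so c is the middle locus and the order is ts – c – r.
ts–c: (92 + 13)/500 = 0.2100; c–r: (77 + 13)/500 = 0.1800.
Expected DCO frequency = 0.2100 × 0.1800 ≈ 0.03780; observed = 13/500 ≈ 0.02600.
Coefficient of coincidence = 0.02600/0.03780 ≈ 0.69.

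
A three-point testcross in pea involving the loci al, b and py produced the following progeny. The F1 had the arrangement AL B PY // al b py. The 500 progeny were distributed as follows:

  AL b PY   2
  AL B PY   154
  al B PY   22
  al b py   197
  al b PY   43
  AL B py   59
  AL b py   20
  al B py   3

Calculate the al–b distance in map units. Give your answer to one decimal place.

9.4 map units

The two rarest classes, AL b PY and al B py, are the double crossovers. Comparing them with the parentals, only the b allele has switched, so b is the middle locus and the order is al – b – py.
Crossovers in the al–b interval produce the single-crossover classes al B PY and AL b py (22 + 20 = 42) plus the double crossovers (5).
RF(al–b) = (42 + 5) / 500 = 47/500 = 0.0940 → 9.4 map units.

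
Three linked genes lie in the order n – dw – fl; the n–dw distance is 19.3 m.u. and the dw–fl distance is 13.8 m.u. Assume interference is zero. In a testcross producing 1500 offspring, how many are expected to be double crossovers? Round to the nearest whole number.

40

Map distances give recombination frequencies of 0.193 and 0.138 for the two intervals.
With no interference, expected double-crossover frequency = 0.193 × 0.138 = 0.02663.
Expected number = 0.02663 × 1500 = 39.95 ≈ 40.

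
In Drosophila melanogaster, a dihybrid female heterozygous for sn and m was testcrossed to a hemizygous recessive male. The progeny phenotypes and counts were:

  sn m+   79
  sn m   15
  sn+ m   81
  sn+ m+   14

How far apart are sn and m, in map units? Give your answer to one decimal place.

15.3 map units

The two most frequent classes, sn+ m (81) and sn m+ (79), are the parental types, so the F1 was sn+ m / sn m+.
The recombinant classes are sn+ m+ and sn m: 14 + 15 = 29.
Recombination frequency = 29/189 = 0.1534 ≈ 15.3%, i.e. 15.3 map units.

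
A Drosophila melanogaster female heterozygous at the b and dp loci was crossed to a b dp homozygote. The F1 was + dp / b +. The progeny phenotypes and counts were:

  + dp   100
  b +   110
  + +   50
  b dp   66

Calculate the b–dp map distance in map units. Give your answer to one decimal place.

The recombinant classes are + + and b dp: 50 + 66 = 116.
Recombination frequency = 116/326 = 0.3558 ≈ 35.6%, i.e. 35.6 map units.

35.6 map units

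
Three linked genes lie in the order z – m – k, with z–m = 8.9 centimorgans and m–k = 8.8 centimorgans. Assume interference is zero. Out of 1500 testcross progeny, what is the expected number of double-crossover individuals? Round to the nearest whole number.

Map distances give recombination frequencies of 0.089 and 0.088 for the two intervals.
With no interference, expected double-crossover frequency = 0.089 × 0.088 = 0.00783.
Expected number = 0.00783 × 1500 = 11.75 ≈ 12.

12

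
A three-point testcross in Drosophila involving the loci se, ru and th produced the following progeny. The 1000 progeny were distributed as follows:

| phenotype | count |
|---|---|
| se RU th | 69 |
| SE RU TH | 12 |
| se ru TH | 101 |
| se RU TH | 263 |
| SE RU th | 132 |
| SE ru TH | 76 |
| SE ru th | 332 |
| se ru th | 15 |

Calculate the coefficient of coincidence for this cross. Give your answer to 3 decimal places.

The two most frequent reciprocal classes, SE ru th and se RU TH, are the parental types, so the F1 was SE ru th / se RU TH.
The two rarest classes, se ru th and SE RU TH, are the double crossovers. Comparing them with the parentals, only the se allele has switched, so se is the middle locus and the order is ru – se – th.
ru–se: (233 + 27)/1000 = 0.2600; se–th: (145 + 27)/1000 = 0.1720.
Expected DCO frequency = 0.2600 × 0.1720 ≈ 0.04472; observed = 27/1000 ≈ 0.02700.
Coefficient of coincidence = 0.02700/0.04472 ≈ 0.604.

0.604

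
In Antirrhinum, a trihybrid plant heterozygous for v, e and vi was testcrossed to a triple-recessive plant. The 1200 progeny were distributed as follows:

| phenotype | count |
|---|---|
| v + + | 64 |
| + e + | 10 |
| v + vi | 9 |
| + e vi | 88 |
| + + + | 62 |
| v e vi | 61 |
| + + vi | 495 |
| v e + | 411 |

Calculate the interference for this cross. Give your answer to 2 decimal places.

The two most frequent reciprocal classes, v e + and + + vi, are the parental types, so the F1 was v e + / + + vi.
The two rarest classes, + e + and v + vi, are the double crossovers. Comparing them with the parentals, only the v allele has switched, so v is the middle locus and the order is vi – v – e.
vi–v: (123 + 19)/1200 = 0.1183; v–e: (152 + 19)/1200 = 0.1425.
Expected DCO frequency = 0.1183 × 0.1425 ≈ 0.01686; observed = 19/1200 ≈ 0.01583.
Coefficient of coincidence = 0.01583/0.01686 ≈ 0.94; interference = 1 − 0.94 = 0.06.

0.06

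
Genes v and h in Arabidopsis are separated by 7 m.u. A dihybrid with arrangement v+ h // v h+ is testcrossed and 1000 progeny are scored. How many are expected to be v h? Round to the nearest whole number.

35

A map distance of 7 m.u. corresponds to a recombination frequency of 0.070.
The F1 is v+ h / v h+, so v h is a recombinant gamete class with expected frequency r/2 = 0.070/2 = 0.0350.
Expected number = 0.0350 × 1000 = 35.00 ≈ 35.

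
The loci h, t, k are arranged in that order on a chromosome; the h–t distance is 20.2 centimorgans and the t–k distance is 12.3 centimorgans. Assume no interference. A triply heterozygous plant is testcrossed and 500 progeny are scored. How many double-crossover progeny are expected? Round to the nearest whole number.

Map distances give recombination frequencies of 0.202 and 0.123 for the two intervals.
With no interference, expected double-crossover frequency = 0.202 × 0.123 = 0.02485.
Expected number = 0.02485 × 500 = 12.42 ≈ 12.

12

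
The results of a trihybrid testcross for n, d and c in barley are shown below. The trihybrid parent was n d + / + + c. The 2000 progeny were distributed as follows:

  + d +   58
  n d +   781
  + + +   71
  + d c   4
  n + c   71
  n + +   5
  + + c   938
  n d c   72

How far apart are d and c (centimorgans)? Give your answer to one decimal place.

The two rarest classes, n + + and + d c, are the double crossovers. Comparing them with the parentals, only the d allele has switched, so d is the middle locus and the order is c – d – n.
Crossovers in the c–d interval produce the single-crossover classes n d c and + + + (72 + 71 = 143) plus the double crossovers (9).
RF(c–d) = (143 + 9) / 2000 = 152/2000 = 0.0760 → 7.6 centimorgans.

7.6 centimorgans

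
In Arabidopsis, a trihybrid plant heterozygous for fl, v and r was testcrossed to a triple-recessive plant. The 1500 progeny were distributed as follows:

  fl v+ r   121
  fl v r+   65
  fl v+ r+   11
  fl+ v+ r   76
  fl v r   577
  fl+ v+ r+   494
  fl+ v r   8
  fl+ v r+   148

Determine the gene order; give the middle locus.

The two most frequent reciprocal classes, fl v r and fl+ v+ r+, are the parental types, so the F1 was fl v r / fl+ v+ r+.
The two rarest classes, fl+ v r and fl v+ r+, are the double crossovers. Comparing them with the parentals, only the fl allele has switched, so fl is the middle locus and the order is v – fl – r.

fl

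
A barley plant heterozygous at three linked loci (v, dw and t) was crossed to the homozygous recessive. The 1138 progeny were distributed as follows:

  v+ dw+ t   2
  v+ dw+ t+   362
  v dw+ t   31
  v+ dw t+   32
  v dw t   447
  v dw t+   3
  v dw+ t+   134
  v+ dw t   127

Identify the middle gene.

The two most frequent reciprocal classes, v dw t and v+ dw+ t+, are the parental types, so the F1 was v dw t / v+ dw+ t+.
The two rarest classes, v dw t+ and v+ dw+ t, are the double crossovers. Comparing them with the parentals, only the t allele has switched, so t is the middle locus and the order is dw – t – v.

t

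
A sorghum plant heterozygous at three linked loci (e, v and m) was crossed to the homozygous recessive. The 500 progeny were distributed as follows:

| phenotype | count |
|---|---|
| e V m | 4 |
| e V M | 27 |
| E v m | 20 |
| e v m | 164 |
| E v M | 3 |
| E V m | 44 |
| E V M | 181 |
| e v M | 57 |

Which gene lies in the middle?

The two most frequent reciprocal classes, E V M and e v m, are the parental types, so the F1 was E V M / e v m.
The two rarest classes, E v M and e V m, are the double crossovers. Comparing them with the parentals, only the v allele has switched, so v is the middle locus and the order is e – v – m.

v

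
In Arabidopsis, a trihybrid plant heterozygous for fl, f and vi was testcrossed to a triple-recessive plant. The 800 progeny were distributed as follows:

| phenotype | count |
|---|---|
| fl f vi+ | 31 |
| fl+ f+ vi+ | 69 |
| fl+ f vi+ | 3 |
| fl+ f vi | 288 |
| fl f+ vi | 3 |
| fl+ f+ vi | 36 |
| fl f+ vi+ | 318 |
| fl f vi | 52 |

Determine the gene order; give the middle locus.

vi

The two most frequent reciprocal classes, fl+ f vi and fl f+ vi+, are the parental types, so the F1 was fl+ f vi / fl f+ vi+.
The two rarest classes, fl+ f vi+ and fl f+ vi, are the double crossovers. Comparing them with the parentals, only the vi allele has switched, so vi is the middle locus and the order is f – vi – fl.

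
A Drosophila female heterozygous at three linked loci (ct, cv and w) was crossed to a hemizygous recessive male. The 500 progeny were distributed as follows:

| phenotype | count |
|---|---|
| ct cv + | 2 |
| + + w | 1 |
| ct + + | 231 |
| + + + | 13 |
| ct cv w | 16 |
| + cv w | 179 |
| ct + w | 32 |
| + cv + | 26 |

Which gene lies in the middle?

cv

The two most frequent reciprocal classes, ct + + and + cv w, are the parental types, so the F1 was ct + + / + cv w.
The two rarest classes, ct cv + and + + w, are the double crossovers. Comparing them with the parentals, only the cv allele has switched, so cv is the middle locus and the order is w – cv – ct.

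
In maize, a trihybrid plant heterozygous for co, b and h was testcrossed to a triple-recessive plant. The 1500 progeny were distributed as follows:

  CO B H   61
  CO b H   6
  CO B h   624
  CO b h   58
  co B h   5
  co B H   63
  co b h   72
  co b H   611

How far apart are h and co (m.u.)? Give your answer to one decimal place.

9.6 m.u.

The two most frequent reciprocal classes, co b H and CO B h, are the parental types, so the F1 was co b H / CO B h.
The two rarest classes, CO b H and co B h, are the double crossovers. Comparing them with the parentals, only the co allele has switched, so co is the middle locus and the order is h – co – b.
Crossovers in the h–co interval produce the single-crossover classes co b h and CO B H (72 + 61 = 133) plus the double crossovers (11).
RF(h–co) = (133 + 11) / 1500 = 144/1500 = 0.0960 → 9.6 m.u.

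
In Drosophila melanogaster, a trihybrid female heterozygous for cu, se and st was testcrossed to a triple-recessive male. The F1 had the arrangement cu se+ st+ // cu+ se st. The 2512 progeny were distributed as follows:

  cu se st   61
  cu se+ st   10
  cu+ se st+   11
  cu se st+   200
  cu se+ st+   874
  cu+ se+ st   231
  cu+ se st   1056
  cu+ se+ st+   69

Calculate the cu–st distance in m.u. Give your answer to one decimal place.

The two rarest classes, cu se+ st and cu+ se st+, are the double crossovers. Comparing them with the parentals, only the st allele has switched, so st is the middle locus and the order is se – st – cu.
Crossovers in the st–cu interval produce the single-crossover classes cu+ se+ st+ and cu se st (69 + 61 = 130) plus the double crossovers (21).
RF(st–cu) = (130 + 21) / 2512 = 151/2512 = 0.0601 → 6.0 m.u.

6.0 m.u.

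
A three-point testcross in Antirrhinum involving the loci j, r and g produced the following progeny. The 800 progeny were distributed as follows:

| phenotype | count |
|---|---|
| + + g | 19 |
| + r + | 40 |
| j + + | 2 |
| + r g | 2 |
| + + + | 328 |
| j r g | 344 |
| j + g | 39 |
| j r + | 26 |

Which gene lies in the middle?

The two most frequent reciprocal classes, + + + and j r g, are the parental types, so the F1 was + + + / j r g.
The two rarest classes, j + + and + r g, are the double crossovers. Comparing them with the parentals, only the j allele has switched, so j is the middle locus and the order is r – j – g.

j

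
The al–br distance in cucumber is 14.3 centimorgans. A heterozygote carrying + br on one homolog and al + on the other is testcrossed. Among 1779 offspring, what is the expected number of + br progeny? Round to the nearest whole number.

762

A map distance of 14.3 centimorgans corresponds to a recombination frequency of 0.143.
The F1 is + br / al +, so + br is a parental gamete class with expected frequency (1 − r)/2 = 0.857/2 = 0.4285.
Expected number = 0.4285 × 1779 = 762.30 ≈ 762.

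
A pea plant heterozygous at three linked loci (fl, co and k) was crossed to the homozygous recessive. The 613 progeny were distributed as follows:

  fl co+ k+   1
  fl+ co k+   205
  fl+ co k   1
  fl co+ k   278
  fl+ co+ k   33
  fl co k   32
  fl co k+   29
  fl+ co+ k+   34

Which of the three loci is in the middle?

The two most frequent reciprocal classes, fl+ co k+ and fl co+ k, are the parental types, so the F1 was fl+ co k+ / fl co+ k.
The two rarest classes, fl+ co k and fl co+ k+, are the double crossovers. Comparing them with the parentals, only the k allele has switched, so k is the middle locus and the order is fl – k – co.

k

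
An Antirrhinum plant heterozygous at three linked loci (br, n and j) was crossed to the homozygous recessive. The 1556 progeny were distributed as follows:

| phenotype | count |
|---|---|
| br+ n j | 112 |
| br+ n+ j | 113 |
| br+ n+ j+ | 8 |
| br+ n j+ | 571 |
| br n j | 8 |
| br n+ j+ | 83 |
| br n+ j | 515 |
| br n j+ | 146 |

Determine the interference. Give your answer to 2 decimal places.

The two most frequent reciprocal classes, br+ n j+ and br n+ j, are the parental types, so the F1 was br+ n j+ / br n+ j.
The two rarest classes, br+ n+ j+ and br n j, are the double crossovers. Comparing them with the parentals, only the n allele has switched, so n is the middle locus and the order is br – n – j.
br–n: (259 + 16)/1556 = 0.1767; n–j: (195 + 16)/1556 = 0.1356.
Expected DCO frequency = 0.1767 × 0.1356 ≈ 0.02396; observed = 16/1556 ≈ 0.01028.
Coefficient of coincidence = 0.01028/0.02396 ≈ 0.43; interference = 1 − 0.43 = 0.57.

0.57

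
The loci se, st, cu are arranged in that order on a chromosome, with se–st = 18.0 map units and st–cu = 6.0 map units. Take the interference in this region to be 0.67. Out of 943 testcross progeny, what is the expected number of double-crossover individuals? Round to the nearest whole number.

Map distances give recombination frequencies of 0.180 and 0.060 for the two intervals.
With interference 0.67 (so coincidence = 0.33), expected double-crossover frequency = 0.180 × 0.060 × 0.33 = 0.00356.
Expected number = 0.00356 × 943 = 3.36 ≈ 3.

3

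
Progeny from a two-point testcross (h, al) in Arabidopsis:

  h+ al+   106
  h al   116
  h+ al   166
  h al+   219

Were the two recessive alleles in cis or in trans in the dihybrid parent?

trans

The two most frequent classes are h+ al (166) and h al+ (219); these are the parental (non-recombinant) types.
So the F1 carried h+ al on one chromosome and h al+ on the other — the recessive alleles are on opposite chromosomes (trans / repulsion).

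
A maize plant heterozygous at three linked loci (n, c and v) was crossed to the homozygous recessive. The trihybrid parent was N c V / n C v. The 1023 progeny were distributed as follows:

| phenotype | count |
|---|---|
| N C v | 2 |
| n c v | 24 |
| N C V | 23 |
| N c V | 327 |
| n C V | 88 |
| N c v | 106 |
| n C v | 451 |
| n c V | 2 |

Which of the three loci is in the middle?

The two rarest classes, n c V and N C v, are the double crossovers. Comparing them with the parentals, only the n allele has switched, so n is the middle locus and the order is v – n – c.

n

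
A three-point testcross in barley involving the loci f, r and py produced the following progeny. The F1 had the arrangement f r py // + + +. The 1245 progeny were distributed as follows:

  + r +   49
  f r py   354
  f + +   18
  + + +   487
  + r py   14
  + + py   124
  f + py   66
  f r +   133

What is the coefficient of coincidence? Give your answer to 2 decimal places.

The two rarest classes, + r py and f + +, are the double crossovers. Comparing them with the parentals, only the f allele has switched, so f is the middle locus and the order is r – f – py.
r–f: (115 + 32)/1245 = 0.1181; f–py: (257 + 32)/1245 = 0.2321.
Expected DCO frequency = 0.1181 × 0.2321 ≈ 0.02741; observed = 32/1245 ≈ 0.02570.
Coefficient of coincidence = 0.02570/0.02741 ≈ 0.94.

0.94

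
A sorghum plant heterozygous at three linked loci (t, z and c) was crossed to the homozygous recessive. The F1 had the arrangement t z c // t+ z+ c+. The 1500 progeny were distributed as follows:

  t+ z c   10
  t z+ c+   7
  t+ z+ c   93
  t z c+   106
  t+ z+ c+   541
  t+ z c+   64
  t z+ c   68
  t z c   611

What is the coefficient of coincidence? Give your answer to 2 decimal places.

The two rarest classes, t+ z c and t z+ c+, are the double crossovers. Comparing them with the parentals, only the t allele has switched, so t is the middle locus and the order is c – t – z.
c–t: (199 + 17)/1500 = 0.1440; t–z: (132 + 17)/1500 = 0.0993.
Expected DCO frequency = 0.1440 × 0.0993 ≈ 0.01430; observed = 17/1500 ≈ 0.01133.
Coefficient of coincidence = 0.01133/0.01430 ≈ 0.79.

0.79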